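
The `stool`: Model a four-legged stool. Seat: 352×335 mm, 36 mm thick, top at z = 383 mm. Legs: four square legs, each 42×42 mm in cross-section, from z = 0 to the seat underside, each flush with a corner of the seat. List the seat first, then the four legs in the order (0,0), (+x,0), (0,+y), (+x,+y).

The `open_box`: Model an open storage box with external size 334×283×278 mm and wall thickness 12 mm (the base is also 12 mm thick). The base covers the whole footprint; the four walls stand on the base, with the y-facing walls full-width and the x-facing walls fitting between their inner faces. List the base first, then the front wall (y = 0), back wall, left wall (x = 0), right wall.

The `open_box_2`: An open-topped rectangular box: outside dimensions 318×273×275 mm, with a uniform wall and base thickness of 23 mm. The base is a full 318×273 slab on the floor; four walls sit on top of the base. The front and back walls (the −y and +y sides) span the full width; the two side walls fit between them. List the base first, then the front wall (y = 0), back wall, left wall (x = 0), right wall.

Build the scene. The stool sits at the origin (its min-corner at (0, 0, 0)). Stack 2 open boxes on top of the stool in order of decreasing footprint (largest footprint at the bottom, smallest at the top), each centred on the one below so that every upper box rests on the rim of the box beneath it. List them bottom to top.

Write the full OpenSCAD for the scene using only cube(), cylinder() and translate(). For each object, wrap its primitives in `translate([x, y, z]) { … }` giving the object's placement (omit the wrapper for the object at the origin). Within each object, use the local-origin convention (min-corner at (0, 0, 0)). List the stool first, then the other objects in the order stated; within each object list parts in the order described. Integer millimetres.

translate([0, 0, 347]) cube([352, 335, 36]);
cube([42, 42, 347]);
translate([310, 0, 0]) cube([42, 42, 347]);
translate([0, 293, 0]) cube([42, 42, 347]);
translate([310, 293, 0]) cube([42, 42, 347]);
translate([9, 26, 383]) {
  cube([334, 283, 12]);
  translate([0, 0, 12]) cube([334, 12, 266]);
  translate([0, 271, 12]) cube([334, 12, 266]);
  translate([0, 12, 12]) cube([12, 259, 266]);
  translate([322, 12, 12]) cube([12, 259, 266]);
}
translate([17, 31, 661]) {
  cube([318, 273, 23]);
  translate([0, 0, 23]) cube([318, 23, 252]);
  translate([0, 250, 23]) cube([318, 23, 252]);
  translate([0, 23, 23]) cube([23, 227, 252]);
  translate([295, 23, 23]) cube([23, 227, 252]);
}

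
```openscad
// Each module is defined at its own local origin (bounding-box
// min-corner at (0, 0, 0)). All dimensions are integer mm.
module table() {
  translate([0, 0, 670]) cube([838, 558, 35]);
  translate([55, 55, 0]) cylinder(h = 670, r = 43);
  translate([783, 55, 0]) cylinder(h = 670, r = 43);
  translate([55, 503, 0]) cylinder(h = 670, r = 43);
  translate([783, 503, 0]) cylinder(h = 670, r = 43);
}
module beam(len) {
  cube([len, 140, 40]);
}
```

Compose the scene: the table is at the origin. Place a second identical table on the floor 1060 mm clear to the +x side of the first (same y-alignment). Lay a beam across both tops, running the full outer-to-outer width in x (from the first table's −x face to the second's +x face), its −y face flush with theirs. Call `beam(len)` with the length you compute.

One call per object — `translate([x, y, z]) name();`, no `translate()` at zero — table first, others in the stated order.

table();
translate([1898, 0, 0]) table();
translate([0, 0, 705]) beam(2736);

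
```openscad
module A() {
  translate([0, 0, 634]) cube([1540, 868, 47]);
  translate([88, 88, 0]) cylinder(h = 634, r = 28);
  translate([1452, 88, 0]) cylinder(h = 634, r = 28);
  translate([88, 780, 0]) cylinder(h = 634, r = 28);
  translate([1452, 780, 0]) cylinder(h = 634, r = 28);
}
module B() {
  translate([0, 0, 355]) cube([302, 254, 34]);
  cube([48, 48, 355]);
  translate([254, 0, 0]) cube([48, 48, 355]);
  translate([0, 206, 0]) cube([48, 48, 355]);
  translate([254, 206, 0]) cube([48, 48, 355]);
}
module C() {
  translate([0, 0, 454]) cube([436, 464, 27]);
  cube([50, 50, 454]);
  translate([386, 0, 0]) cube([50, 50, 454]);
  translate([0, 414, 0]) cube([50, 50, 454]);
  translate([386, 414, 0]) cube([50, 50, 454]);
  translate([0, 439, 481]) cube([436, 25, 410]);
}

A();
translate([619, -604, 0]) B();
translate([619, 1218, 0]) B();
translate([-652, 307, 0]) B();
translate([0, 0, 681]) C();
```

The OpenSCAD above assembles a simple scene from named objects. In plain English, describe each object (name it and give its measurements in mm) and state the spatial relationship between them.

A is a table with a 1540×868 mm rectangular top, 47 mm thick, top surface at z = 681 mm, supported by four round legs of 56 mm diameter, each leg's bounding box inset 60 mm from the nearest pair of top edges, running from the floor.

B is a four-legged stool. The seat is 302×254 mm, 34 mm thick, top at z = 389 mm. It stands on four square legs, each 48×48 mm in cross-section, from z = 0 to the seat underside, each flush with a corner of the seat.

C is a chair: 436×464 mm seat, 27 mm thick, top at z = 481 mm, on four 50 mm square corner legs flush with the seat edges. A 25 mm thick backrest slab spans the full seat width, extending 410 mm above the seat top, its back face flush with the seat's +y edge.

Three stools sit around the table at the −y, +y, −x sides. The chair is on top of the table.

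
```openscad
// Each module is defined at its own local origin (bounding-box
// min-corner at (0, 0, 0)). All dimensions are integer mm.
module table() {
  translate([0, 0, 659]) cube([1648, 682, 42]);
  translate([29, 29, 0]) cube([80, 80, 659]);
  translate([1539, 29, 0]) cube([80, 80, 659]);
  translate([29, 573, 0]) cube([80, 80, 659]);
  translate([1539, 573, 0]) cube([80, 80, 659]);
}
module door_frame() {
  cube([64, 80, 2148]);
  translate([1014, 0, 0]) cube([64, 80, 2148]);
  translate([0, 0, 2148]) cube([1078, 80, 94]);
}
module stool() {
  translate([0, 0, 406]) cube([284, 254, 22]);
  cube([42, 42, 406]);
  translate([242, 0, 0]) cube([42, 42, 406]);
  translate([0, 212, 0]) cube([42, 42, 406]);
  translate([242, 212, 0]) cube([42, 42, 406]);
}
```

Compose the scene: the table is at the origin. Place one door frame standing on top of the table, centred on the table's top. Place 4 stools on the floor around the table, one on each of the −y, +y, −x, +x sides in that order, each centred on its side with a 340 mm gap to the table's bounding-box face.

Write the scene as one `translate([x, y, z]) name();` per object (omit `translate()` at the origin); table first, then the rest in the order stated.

table();
translate([285, 301, 701]) door_frame();
translate([682, -594, 0]) stool();
translate([682, 1022, 0]) stool();
translate([-624, 214, 0]) stool();
translate([1988, 214, 0]) stool();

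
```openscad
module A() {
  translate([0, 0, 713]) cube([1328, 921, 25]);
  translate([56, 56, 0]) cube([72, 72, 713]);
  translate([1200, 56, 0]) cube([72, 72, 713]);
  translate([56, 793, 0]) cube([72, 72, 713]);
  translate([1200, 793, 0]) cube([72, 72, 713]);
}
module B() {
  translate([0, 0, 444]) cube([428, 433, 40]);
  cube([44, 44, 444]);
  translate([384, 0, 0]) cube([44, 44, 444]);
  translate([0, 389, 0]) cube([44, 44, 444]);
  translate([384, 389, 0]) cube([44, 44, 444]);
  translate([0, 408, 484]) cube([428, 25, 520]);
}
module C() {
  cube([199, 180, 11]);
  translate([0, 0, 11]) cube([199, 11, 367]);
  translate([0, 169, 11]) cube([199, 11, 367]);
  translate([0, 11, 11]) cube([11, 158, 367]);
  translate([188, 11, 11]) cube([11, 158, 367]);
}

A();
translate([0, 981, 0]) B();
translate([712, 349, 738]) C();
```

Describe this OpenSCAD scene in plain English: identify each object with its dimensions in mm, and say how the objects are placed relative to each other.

A is a table: top 1328 mm (x) × 921 mm (y), 25 mm thick, upper face at z = 738 mm, on four 72×72 mm square legs, each inset 56 mm from the nearest pair of top edges, running from z = 0 to the bottom of the top.

B is a chair: 428×433 mm seat, 40 mm thick, top at z = 484 mm, on four 44 mm square corner legs flush with the seat edges. A 25 mm thick backrest slab spans the full seat width, extending 520 mm above the seat top, its back face flush with the seat's +y edge.

C is an open-topped rectangular box: outside dimensions 199×180×378 mm, with a uniform wall and base thickness of 11 mm. The base is a full 199×180 slab on the floor; four walls sit on top of the base. The front and back walls (the −y and +y sides) span the full width; the two side walls fit between them.

The chair is on the floor beside the table on its +y side. The open box is on top of the table.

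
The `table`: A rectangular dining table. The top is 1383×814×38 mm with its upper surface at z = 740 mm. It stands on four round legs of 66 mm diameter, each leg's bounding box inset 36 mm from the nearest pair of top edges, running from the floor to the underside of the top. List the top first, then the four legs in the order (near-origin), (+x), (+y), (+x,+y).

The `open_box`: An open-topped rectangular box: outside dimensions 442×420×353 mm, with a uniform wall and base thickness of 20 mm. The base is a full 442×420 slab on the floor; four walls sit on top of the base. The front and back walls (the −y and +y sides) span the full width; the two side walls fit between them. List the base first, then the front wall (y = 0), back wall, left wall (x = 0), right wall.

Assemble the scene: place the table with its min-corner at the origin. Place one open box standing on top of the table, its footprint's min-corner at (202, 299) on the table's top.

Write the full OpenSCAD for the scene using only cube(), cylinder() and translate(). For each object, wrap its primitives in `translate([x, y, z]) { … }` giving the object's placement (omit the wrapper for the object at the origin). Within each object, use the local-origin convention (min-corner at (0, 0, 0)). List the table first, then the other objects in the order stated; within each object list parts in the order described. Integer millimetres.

translate([0, 0, 702]) cube([1383, 814, 38]);
translate([69, 69, 0]) cylinder(h = 702, r = 33);
translate([1314, 69, 0]) cylinder(h = 702, r = 33);
translate([69, 745, 0]) cylinder(h = 702, r = 33);
translate([1314, 745, 0]) cylinder(h = 702, r = 33);
translate([202, 299, 740]) {
  cube([442, 420, 20]);
  translate([0, 0, 20]) cube([442, 20, 333]);
  translate([0, 400, 20]) cube([442, 20, 333]);
  translate([0, 20, 20]) cube([20, 380, 333]);
  translate([422, 20, 20]) cube([20, 380, 333]);
}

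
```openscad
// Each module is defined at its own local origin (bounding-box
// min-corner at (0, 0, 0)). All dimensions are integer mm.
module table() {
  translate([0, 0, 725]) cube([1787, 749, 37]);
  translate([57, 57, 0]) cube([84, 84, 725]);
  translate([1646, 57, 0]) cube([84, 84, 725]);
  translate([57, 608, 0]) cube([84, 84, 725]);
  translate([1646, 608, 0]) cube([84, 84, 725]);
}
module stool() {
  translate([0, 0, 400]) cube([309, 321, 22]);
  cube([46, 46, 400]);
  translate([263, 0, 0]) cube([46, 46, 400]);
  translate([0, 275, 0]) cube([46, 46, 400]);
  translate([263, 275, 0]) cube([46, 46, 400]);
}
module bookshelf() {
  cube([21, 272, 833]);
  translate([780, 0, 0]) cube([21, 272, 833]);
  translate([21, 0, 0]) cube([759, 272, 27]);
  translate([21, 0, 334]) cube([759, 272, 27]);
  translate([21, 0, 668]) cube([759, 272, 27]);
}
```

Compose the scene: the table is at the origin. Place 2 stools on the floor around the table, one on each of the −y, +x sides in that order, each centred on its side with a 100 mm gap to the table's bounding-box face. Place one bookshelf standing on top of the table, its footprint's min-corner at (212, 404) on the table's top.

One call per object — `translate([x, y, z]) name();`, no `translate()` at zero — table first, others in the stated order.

table();
translate([739, -421, 0]) stool();
translate([1887, 214, 0]) stool();
translate([212, 404, 762]) bookshelf();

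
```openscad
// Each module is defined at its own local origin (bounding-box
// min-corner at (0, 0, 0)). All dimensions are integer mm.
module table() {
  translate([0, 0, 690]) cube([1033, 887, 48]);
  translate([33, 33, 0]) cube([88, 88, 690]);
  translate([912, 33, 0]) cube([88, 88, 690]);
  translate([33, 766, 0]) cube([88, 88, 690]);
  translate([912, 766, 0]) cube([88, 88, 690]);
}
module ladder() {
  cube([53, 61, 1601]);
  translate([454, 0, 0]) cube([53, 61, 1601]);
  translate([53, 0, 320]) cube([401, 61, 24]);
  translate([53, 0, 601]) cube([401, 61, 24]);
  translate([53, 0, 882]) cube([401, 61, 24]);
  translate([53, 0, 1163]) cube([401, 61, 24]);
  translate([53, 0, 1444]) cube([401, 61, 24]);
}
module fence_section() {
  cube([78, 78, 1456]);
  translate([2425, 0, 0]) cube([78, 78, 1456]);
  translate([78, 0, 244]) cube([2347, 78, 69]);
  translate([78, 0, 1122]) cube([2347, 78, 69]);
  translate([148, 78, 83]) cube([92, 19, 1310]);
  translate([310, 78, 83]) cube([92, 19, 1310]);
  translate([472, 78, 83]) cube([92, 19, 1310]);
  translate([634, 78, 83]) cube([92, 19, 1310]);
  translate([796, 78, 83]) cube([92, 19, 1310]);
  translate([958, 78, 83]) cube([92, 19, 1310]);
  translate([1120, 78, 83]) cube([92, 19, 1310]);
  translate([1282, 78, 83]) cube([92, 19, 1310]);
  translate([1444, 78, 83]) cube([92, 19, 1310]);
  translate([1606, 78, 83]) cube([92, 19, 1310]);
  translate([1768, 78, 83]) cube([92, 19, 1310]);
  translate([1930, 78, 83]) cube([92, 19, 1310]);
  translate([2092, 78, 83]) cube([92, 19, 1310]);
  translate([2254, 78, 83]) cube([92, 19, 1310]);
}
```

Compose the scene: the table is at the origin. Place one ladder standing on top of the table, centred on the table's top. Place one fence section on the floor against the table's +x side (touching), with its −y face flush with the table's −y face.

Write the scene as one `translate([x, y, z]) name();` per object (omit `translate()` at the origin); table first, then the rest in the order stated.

table();
translate([263, 413, 738]) ladder();
translate([1033, 0, 0]) fence_section();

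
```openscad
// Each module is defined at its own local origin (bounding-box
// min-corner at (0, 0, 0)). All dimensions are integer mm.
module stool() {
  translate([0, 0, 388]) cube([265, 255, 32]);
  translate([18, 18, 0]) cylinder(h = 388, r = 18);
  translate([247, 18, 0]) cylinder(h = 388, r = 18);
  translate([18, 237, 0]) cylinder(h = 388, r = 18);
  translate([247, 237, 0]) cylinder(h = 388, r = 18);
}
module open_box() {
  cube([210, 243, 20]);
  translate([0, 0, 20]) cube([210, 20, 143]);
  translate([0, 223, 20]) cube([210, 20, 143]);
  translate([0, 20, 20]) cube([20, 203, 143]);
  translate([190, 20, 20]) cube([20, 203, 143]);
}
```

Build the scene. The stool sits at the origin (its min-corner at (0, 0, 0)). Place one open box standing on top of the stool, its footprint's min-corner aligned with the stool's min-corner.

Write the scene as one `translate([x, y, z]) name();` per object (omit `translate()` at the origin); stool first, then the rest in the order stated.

stool();
translate([0, 0, 420]) open_box();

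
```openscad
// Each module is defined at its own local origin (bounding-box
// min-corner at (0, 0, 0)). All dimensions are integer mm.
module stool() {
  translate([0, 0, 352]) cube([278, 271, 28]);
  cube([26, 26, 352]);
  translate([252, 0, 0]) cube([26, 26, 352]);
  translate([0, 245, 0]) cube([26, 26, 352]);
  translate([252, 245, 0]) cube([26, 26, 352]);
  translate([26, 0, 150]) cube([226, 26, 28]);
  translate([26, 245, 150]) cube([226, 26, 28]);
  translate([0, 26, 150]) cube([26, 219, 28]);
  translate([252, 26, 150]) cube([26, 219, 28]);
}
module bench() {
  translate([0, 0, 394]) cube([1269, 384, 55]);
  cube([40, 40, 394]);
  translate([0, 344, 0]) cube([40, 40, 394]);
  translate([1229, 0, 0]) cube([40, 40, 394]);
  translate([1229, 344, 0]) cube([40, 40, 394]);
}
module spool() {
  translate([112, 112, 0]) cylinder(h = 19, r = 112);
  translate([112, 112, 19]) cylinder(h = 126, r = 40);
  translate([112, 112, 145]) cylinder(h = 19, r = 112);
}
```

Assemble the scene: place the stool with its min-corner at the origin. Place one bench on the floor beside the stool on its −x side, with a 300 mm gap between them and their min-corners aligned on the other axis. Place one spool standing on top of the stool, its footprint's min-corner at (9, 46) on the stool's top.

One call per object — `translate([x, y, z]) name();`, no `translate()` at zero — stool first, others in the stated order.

stool();
translate([-1569, 0, 0]) bench();
translate([9, 46, 380]) spool();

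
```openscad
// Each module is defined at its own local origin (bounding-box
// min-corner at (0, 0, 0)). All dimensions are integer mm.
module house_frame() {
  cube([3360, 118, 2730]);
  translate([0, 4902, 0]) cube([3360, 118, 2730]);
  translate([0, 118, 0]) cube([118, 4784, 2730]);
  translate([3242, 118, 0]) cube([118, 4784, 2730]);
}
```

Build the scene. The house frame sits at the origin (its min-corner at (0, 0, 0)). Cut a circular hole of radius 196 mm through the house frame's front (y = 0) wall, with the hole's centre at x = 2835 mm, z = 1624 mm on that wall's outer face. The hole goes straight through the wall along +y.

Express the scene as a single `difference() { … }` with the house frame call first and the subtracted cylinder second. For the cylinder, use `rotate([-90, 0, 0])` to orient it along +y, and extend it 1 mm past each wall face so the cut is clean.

difference() {
  house_frame();
  translate([2835, -1, 1624]) rotate([-90, 0, 0]) cylinder(h = 120, r = 196);
}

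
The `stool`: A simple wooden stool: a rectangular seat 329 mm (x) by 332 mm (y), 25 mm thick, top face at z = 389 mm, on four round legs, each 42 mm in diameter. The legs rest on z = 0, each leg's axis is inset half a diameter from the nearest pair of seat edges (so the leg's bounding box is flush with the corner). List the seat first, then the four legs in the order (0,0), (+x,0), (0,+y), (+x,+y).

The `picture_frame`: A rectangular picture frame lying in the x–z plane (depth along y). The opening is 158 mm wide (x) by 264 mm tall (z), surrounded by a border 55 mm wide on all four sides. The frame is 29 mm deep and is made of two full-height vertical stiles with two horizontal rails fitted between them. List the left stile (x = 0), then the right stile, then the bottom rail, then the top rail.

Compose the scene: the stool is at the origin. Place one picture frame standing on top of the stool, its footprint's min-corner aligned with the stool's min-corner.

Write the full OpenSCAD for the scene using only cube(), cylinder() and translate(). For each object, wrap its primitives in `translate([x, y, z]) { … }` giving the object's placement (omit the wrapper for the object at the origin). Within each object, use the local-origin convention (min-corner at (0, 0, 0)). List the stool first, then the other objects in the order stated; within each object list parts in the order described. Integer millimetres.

translate([0, 0, 364]) cube([329, 332, 25]);
translate([21, 21, 0]) cylinder(h = 364, r = 21);
translate([308, 21, 0]) cylinder(h = 364, r = 21);
translate([21, 311, 0]) cylinder(h = 364, r = 21);
translate([308, 311, 0]) cylinder(h = 364, r = 21);
translate([0, 0, 389]) {
  cube([55, 29, 374]);
  translate([213, 0, 0]) cube([55, 29, 374]);
  translate([55, 0, 0]) cube([158, 29, 55]);
  translate([55, 0, 319]) cube([158, 29, 55]);
}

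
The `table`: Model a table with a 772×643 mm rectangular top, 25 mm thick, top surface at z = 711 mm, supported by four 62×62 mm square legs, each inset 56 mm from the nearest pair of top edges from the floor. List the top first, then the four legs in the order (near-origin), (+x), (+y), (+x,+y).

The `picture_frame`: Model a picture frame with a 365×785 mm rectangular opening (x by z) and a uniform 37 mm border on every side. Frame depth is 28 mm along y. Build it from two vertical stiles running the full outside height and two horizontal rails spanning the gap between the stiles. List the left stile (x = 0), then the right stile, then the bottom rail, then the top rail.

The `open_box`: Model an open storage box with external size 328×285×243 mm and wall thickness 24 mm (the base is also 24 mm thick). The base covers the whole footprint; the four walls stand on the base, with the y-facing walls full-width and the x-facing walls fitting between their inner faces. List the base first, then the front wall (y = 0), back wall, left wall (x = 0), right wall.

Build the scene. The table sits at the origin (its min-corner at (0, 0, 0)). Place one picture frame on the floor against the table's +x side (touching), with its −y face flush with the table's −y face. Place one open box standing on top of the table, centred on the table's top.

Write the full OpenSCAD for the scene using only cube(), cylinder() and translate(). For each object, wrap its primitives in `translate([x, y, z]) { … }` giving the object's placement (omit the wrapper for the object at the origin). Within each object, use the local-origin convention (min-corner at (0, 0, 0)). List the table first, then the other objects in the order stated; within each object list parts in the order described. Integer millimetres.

translate([0, 0, 686]) cube([772, 643, 25]);
translate([56, 56, 0]) cube([62, 62, 686]);
translate([654, 56, 0]) cube([62, 62, 686]);
translate([56, 525, 0]) cube([62, 62, 686]);
translate([654, 525, 0]) cube([62, 62, 686]);
translate([772, 0, 0]) {
  cube([37, 28, 859]);
  translate([402, 0, 0]) cube([37, 28, 859]);
  translate([37, 0, 0]) cube([365, 28, 37]);
  translate([37, 0, 822]) cube([365, 28, 37]);
}
translate([222, 179, 711]) {
  cube([328, 285, 24]);
  translate([0, 0, 24]) cube([328, 24, 219]);
  translate([0, 261, 24]) cube([328, 24, 219]);
  translate([0, 24, 24]) cube([24, 237, 219]);
  translate([304, 24, 24]) cube([24, 237, 219]);
}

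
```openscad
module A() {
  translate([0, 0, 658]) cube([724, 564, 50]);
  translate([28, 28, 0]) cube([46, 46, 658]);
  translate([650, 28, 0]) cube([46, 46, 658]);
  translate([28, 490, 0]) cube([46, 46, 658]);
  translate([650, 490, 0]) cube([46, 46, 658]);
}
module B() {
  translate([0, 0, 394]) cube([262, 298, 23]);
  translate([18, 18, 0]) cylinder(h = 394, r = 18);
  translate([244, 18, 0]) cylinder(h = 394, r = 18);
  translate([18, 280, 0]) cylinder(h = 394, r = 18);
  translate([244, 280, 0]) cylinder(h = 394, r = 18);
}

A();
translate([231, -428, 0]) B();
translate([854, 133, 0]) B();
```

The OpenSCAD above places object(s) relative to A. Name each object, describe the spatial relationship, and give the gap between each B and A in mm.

Each stool's nearest face is 130 mm from the table's bounding box.

A is a table. B is a stool. Two stools sit around the table at the −y, +x sides. The gap between each stool and the table is 130 mm.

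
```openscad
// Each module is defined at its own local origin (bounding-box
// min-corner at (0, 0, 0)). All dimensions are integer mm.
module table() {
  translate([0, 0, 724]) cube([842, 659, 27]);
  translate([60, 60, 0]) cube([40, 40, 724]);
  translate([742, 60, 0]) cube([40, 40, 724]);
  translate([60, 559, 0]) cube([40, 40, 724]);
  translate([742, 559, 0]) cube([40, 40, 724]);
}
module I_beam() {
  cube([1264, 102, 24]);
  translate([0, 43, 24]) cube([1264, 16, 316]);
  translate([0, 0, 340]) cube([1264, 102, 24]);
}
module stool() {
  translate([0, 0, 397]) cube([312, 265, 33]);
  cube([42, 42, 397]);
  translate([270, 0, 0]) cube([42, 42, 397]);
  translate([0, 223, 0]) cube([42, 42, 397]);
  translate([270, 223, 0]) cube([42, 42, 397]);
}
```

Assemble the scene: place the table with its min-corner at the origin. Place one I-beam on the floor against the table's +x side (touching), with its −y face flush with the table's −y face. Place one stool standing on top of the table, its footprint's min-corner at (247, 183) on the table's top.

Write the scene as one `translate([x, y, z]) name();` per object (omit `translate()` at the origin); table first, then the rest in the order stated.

table();
translate([842, 0, 0]) I_beam();
translate([247, 183, 751]) stool();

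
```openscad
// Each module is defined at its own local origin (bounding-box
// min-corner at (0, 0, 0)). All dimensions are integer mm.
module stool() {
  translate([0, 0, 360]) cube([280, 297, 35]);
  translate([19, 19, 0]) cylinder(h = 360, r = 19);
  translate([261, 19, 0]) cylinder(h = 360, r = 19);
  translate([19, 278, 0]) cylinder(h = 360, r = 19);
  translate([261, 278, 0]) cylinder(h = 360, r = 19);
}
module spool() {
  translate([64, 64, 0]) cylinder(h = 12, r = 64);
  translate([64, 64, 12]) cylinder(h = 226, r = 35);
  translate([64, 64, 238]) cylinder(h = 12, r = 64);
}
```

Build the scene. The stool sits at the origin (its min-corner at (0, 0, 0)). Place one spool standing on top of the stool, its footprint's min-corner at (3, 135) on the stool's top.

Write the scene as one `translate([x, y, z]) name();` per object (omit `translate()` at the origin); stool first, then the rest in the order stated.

stool();
translate([3, 135, 395]) spool();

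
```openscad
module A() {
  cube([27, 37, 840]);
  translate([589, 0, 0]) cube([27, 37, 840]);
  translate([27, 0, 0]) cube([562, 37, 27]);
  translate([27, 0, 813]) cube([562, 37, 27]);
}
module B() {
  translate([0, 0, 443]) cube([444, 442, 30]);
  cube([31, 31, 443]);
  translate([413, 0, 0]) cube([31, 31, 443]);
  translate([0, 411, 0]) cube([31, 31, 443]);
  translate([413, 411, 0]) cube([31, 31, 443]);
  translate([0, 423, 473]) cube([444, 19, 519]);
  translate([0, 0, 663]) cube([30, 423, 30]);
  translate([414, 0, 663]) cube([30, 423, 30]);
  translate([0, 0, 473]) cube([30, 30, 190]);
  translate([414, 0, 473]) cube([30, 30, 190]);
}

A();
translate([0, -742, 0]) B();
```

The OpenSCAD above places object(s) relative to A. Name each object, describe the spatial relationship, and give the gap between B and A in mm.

The chair's nearest face is 300 mm from the picture frame's −y face.

A is a picture frame. B is a chair. The chair is on the floor beside the picture frame on its −y side. The gap between the chair and the picture frame is 300 mm.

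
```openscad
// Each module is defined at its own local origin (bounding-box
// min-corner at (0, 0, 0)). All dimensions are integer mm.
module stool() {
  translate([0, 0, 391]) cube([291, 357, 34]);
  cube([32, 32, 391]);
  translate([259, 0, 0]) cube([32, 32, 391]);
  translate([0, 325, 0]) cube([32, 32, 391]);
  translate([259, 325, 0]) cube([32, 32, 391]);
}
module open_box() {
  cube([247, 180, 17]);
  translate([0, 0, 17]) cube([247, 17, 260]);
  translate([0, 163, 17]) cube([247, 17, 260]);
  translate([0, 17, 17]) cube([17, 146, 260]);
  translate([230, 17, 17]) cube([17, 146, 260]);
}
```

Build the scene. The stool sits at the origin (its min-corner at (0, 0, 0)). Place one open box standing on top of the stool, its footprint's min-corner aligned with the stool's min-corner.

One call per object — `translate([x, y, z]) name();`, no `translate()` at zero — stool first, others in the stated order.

stool();
translate([0, 0, 425]) open_box();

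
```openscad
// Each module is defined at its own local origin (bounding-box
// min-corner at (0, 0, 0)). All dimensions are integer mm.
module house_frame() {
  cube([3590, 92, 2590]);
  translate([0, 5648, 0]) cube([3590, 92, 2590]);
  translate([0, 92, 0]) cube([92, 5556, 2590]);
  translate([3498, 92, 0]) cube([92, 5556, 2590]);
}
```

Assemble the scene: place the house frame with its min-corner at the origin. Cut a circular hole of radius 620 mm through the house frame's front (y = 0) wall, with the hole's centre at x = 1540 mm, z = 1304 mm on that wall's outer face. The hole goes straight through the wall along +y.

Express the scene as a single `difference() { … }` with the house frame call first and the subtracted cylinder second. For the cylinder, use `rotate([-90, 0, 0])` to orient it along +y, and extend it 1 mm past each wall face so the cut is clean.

difference() {
  house_frame();
  translate([1540, -1, 1304]) rotate([-90, 0, 0]) cylinder(h = 94, r = 620);
}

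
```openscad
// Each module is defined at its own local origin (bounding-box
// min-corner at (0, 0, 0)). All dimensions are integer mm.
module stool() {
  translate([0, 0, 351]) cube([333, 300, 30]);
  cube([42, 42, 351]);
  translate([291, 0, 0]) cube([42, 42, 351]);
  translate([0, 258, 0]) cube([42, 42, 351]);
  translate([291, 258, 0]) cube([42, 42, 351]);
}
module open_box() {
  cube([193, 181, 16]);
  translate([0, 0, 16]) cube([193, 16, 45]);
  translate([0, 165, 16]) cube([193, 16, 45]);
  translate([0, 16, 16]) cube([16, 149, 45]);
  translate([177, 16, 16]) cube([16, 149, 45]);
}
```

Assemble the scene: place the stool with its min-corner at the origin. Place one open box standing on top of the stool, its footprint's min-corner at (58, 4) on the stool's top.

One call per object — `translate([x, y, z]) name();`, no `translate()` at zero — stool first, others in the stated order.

stool();
translate([58, 4, 381]) open_box();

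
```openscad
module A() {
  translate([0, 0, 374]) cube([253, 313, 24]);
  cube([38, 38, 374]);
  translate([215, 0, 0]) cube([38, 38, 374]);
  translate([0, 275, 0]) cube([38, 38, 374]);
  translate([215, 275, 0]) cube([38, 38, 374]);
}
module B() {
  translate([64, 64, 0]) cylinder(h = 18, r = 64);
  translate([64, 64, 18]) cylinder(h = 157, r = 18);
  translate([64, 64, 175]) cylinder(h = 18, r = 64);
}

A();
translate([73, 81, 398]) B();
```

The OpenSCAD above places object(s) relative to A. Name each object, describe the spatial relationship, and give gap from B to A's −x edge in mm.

The spool's min-x is at 73; the stool's min-x is 0; gap = 73 mm.

A is a stool. B is a spool. The spool is on top of the stool. The gap from the spool to the stool's −x edge is 73 mm.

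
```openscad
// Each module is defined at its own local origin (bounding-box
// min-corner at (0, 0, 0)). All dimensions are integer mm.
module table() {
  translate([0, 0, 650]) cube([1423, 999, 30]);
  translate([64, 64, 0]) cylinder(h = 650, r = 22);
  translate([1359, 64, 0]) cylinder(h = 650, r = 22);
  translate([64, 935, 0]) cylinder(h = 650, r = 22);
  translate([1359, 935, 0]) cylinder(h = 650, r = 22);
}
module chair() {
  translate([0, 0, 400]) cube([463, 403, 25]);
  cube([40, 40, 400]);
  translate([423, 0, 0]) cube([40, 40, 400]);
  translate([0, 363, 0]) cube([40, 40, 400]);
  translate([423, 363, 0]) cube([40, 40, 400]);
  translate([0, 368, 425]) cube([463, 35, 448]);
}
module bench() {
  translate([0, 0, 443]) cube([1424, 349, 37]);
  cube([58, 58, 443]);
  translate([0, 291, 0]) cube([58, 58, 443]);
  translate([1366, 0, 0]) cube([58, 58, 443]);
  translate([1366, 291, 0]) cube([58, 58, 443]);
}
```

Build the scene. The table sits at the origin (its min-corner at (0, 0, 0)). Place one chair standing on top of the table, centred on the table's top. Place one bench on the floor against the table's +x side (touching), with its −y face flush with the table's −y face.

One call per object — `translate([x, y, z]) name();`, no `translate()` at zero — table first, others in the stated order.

table();
translate([480, 298, 680]) chair();
translate([1423, 0, 0]) bench();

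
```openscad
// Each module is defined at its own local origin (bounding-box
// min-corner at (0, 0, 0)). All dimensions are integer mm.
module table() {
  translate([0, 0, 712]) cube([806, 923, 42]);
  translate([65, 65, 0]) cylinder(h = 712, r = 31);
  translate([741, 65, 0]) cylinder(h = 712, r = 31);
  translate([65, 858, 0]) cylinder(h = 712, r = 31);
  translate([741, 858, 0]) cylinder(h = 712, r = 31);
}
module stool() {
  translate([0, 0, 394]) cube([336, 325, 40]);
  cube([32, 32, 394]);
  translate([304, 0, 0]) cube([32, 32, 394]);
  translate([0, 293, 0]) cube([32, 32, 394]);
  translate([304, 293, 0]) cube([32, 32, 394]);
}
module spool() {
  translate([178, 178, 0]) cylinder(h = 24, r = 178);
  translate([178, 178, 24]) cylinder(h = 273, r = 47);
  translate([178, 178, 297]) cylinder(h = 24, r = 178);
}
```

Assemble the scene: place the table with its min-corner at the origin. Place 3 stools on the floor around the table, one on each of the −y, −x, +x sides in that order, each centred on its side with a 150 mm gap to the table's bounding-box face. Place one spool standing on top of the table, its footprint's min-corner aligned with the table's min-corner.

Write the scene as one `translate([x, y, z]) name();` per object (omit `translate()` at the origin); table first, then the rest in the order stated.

table();
translate([235, -475, 0]) stool();
translate([-486, 299, 0]) stool();
translate([956, 299, 0]) stool();
translate([0, 0, 754]) spool();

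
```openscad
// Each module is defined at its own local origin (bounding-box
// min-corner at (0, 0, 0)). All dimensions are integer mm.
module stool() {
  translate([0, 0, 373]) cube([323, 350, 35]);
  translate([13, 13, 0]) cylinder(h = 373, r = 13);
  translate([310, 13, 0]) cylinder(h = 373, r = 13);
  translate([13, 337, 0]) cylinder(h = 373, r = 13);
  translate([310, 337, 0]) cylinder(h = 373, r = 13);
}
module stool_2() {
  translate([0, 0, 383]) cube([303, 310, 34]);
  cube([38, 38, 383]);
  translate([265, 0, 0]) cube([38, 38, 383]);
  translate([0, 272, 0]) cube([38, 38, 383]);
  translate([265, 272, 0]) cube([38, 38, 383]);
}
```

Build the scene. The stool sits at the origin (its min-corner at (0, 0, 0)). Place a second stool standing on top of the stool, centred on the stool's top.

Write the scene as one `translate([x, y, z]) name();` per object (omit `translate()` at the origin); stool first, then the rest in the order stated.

stool();
translate([10, 20, 408]) stool_2();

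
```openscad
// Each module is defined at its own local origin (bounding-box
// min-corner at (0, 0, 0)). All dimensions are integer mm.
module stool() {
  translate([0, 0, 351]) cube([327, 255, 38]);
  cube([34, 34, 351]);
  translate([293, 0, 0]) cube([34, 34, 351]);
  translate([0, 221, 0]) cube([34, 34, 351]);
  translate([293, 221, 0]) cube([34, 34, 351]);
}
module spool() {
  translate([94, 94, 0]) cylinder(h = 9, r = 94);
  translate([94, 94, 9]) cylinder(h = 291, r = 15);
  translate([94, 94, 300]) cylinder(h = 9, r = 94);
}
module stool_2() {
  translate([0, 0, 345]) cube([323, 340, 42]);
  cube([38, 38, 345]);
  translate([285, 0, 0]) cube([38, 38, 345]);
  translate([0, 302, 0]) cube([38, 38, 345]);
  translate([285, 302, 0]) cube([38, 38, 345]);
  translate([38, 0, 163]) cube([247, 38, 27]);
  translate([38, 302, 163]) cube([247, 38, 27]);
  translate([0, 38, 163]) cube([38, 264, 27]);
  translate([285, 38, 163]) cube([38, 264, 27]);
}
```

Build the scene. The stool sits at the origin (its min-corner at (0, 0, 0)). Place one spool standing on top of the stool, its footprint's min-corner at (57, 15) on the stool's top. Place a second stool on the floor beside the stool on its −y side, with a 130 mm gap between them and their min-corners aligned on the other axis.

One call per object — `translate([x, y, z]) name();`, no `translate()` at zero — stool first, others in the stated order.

stool();
translate([57, 15, 389]) spool();
translate([0, -470, 0]) stool_2();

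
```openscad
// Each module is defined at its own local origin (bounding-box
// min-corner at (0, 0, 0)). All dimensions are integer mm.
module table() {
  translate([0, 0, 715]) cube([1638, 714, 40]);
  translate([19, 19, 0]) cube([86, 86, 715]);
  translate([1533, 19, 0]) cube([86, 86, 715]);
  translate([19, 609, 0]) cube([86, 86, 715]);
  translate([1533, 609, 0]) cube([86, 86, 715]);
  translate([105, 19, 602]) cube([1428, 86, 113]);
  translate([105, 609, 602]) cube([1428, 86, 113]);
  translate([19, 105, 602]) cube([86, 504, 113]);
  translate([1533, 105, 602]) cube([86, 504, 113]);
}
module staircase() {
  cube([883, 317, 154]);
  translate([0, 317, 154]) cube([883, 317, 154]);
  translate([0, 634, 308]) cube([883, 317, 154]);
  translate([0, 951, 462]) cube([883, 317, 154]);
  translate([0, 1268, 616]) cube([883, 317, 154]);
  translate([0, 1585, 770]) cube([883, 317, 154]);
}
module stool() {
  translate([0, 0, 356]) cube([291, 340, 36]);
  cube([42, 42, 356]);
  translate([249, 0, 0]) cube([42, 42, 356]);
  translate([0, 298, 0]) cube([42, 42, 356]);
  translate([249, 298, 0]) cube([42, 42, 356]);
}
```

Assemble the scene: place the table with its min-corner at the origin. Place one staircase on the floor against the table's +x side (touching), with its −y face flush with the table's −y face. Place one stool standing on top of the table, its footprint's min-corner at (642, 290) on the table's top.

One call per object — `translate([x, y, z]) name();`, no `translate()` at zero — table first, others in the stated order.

table();
translate([1638, 0, 0]) staircase();
translate([642, 290, 755]) stool();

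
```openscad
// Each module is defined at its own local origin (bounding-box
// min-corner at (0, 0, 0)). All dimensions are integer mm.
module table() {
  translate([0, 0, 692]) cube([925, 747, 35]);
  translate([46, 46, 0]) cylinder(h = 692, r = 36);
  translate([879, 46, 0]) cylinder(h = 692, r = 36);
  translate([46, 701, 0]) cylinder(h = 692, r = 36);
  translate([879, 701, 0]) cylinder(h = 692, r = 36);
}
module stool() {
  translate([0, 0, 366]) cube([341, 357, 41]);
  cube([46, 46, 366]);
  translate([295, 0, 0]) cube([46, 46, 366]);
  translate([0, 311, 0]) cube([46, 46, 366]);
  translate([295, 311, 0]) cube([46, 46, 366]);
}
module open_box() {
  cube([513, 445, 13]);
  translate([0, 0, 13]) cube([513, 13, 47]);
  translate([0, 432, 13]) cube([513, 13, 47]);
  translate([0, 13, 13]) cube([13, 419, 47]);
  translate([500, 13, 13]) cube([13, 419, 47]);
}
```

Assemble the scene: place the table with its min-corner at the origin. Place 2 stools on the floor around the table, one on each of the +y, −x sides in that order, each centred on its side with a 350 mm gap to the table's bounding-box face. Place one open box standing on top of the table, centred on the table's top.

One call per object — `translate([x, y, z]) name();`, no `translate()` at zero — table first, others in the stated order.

table();
translate([292, 1097, 0]) stool();
translate([-691, 195, 0]) stool();
translate([206, 151, 727]) open_box();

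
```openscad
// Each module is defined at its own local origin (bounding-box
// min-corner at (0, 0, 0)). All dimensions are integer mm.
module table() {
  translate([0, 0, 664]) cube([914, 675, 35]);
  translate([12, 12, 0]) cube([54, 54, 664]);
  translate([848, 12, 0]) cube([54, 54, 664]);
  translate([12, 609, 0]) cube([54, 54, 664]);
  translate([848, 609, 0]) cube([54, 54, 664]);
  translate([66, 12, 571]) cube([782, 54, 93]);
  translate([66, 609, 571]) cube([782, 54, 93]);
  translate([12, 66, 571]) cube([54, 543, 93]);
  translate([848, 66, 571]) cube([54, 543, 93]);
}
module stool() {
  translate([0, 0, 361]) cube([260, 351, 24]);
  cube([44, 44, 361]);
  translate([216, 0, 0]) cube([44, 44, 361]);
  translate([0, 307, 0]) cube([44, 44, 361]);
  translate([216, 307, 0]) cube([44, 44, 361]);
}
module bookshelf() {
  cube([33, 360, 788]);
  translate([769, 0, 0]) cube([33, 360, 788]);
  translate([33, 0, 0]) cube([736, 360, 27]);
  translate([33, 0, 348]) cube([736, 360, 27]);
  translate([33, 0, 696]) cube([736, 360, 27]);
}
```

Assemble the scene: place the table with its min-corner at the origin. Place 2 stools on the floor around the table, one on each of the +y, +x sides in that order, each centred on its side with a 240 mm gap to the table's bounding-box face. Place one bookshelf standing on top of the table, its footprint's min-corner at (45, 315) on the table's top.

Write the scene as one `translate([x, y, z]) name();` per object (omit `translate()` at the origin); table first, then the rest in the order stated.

table();
translate([327, 915, 0]) stool();
translate([1154, 162, 0]) stool();
translate([45, 315, 699]) bookshelf();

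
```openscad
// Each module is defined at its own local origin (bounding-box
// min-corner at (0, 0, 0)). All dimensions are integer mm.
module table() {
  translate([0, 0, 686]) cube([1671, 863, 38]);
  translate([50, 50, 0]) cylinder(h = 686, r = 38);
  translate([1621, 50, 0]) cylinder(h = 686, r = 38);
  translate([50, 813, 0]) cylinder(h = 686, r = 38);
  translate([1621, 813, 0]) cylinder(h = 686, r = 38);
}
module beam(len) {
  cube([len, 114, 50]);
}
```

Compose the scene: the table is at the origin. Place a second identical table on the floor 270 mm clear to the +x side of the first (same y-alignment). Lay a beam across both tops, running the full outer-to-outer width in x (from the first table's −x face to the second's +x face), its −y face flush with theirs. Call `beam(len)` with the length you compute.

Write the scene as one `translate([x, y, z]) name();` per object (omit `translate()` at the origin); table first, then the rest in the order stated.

table();
translate([1941, 0, 0]) table();
translate([0, 0, 724]) beam(3612);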